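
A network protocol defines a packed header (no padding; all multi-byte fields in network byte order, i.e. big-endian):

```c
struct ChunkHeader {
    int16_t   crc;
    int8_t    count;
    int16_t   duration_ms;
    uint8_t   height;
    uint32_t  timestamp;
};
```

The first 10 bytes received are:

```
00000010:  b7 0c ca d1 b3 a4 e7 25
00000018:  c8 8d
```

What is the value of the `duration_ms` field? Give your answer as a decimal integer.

-11853

`duration_ms` follows `crc` (2 B), `count` (1 B), so it starts at offset 2 + 1 = 3 and occupies 2 bytes.
Bytes at offsets 3..4: D1 B3.
In big-endian order the high byte comes first in memory.
The bytes are already most-significant first: 0xD1B3.
Top bit is set, so as a signed 16-bit value this is 0xD1B3 − 2^16 = -11853.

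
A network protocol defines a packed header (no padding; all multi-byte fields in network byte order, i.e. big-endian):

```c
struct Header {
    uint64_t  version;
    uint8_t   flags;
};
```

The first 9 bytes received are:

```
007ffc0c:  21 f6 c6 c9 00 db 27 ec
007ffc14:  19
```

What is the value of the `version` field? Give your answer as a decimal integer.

2447362014127532012

`version` is the first field, at byte offset 0, occupying 8 bytes.
Bytes at offsets 0..7: 21 F6 C6 C9 00 DB 27 EC.
Big-endian stores the most-significant byte at the lowest address.
The bytes are already most-significant first: 0x21F6C6C900DB27EC.
0x21F6C6C900DB27EC = 2447362014127532012.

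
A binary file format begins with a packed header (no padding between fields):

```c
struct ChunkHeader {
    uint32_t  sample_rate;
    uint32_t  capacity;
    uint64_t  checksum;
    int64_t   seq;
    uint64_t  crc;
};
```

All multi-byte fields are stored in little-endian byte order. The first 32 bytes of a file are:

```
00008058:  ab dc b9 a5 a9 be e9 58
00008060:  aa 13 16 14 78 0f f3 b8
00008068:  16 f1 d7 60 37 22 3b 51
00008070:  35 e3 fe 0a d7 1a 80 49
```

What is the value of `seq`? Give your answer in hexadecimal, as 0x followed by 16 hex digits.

`seq` follows `sample_rate` (4 B), `capacity` (4 B), `checksum` (8 B), so it starts at offset 4 + 4 + 8 = 16 and occupies 8 bytes.
Bytes at offsets 16..23: 16 F1 D7 60 37 22 3B 51.
Little-endian stores the least-significant byte at the lowest address.
Reassemble most-significant byte first: 51 3B 22 37 60 D7 F1 16 → 0x513B223760D7F116.

0x513B223760D7F116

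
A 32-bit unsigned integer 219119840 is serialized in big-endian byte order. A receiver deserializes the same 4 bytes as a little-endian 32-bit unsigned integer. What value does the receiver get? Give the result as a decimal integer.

3766488845

219119840 in 32-bit hexadecimal is 0x0D0F80E0.
Stored big-endian, the bytes at ascending addresses are 0D 0F 80 E0.
Read back as little-endian, the first byte is least significant, giving 0xE0800F0D.
0xE0800F0D = 3766488845.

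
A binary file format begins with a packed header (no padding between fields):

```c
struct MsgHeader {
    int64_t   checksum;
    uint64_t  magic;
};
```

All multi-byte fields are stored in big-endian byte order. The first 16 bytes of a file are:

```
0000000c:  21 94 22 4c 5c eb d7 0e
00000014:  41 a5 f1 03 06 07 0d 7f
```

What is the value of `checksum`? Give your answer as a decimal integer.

`checksum` is the first field, at byte offset 0, occupying 8 bytes.
Bytes at offsets 0..7: 21 94 22 4C 5C EB D7 0E.
Big-endian: lowest address holds the most-significant byte.
The bytes are already most-significant first: 0x2194224C5CEBD70E.
0x2194224C5CEBD70E = 2419596611176617742.

2419596611176617742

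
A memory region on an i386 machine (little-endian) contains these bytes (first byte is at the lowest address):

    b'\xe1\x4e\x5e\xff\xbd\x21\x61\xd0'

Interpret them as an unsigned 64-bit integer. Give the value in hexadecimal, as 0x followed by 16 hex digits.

Little-endian stores the least-significant byte at the lowest address.
Reassemble most-significant byte first: D0 61 21 BD FF 5E 4E E1 → 0xD06121BDFF5E4EE1.

0xD06121BDFF5E4EE1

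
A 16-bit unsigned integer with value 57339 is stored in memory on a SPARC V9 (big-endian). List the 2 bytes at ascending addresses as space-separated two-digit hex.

57339 in hexadecimal, padded to 16 bits, is 0xDFFB.
Split into bytes (most-significant first): DF FB.
Big-endian: lowest address holds the most-significant byte.
So the memory order matches the most-significant-first order: DF FB.

DF FB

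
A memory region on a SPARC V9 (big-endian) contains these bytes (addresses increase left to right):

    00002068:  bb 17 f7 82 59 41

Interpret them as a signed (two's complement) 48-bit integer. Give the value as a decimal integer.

Big-endian stores the most-significant byte at the lowest address.
The bytes are already most-significant first: 0xBB17F7825941.
Top bit is set, so as a signed 48-bit value this is 0xBB17F7825941 − 2^48 = -75763365553855.

-75763365553855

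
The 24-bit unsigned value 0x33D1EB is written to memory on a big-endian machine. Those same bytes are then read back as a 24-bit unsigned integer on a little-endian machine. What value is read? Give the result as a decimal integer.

Stored big-endian, the bytes at ascending addresses are 33 D1 EB.
Read back as little-endian, the first byte is least significant, giving 0xEBD133.
0xEBD133 = 15454515.

15454515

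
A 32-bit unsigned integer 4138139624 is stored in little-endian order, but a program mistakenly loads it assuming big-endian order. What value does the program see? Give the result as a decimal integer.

3909068534

4138139624 in 32-bit hexadecimal is 0xF6A6FFE8.
Stored little-endian, the bytes at ascending addresses are E8 FF A6 F6.
Read back as big-endian, the last byte is least significant, giving 0xE8FFA6F6.
0xE8FFA6F6 = 3909068534.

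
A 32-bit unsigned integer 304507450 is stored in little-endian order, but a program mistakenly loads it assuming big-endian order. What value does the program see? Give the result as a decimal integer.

980035090

304507450 in 32-bit hexadecimal is 0x12266A3A.
Stored little-endian, the bytes at ascending addresses are 3A 6A 26 12.
Read back as big-endian, the last byte is least significant, giving 0x3A6A2612.
0x3A6A2612 = 980035090.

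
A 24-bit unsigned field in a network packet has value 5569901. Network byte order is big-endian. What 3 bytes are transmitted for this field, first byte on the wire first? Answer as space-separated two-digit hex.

54 FD 6D

5569901 in hexadecimal, padded to 24 bits, is 0x54FD6D.
Split into bytes (most-significant first): 54 FD 6D.
Big-endian: lowest address holds the most-significant byte.
So the memory order matches the most-significant-first order: 54 FD 6D.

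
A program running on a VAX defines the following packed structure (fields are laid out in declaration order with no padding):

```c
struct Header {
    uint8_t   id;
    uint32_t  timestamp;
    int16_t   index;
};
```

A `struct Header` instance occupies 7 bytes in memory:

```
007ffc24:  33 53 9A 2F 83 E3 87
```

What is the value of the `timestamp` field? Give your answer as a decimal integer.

`timestamp` follows `id` (1 byte), so it starts at byte offset 1 and occupies 4 bytes.
Bytes at offsets 1..4: 53 9A 2F 83.
In little-endian order the low byte comes first in memory.
Reassemble most-significant byte first: 83 2F 9A 53 → 0x832F9A53.
0x832F9A53 = 2200934995.

2200934995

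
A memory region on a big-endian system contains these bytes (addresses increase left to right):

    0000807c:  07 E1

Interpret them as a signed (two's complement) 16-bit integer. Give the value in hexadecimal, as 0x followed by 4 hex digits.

0x07E1

Big-endian: lowest address holds the most-significant byte.
The bytes are already most-significant first: 0x07E1.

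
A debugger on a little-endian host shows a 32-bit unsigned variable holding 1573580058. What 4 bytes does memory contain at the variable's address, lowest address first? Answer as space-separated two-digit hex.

1A ED CA 5D

1573580058 in hexadecimal, padded to 32 bits, is 0x5DCAED1A.
Split into bytes (most-significant first): 5D CA ED 1A.
Little-endian: lowest address holds the least-significant byte.
So at ascending addresses the bytes are 1A ED CA 5D.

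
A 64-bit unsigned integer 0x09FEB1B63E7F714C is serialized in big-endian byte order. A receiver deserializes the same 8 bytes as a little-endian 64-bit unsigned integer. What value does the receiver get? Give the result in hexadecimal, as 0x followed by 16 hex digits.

Stored big-endian, the bytes at ascending addresses are 09 FE B1 B6 3E 7F 71 4C.
Read back as little-endian, the first byte is least significant, giving 0x4C717F3EB6B1FE09.

0x4C717F3EB6B1FE09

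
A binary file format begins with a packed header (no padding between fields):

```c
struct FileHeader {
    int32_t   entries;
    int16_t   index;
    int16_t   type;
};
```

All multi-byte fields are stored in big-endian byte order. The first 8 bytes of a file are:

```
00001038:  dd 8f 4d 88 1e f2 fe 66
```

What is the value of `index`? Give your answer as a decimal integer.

`index` follows `entries` (4 bytes), so it starts at byte offset 4 and occupies 2 bytes.
Bytes at offsets 4..5: 1E F2.
Big-endian stores the most-significant byte at the lowest address.
The bytes are already most-significant first: 0x1EF2.
0x1EF2 = 7922.

7922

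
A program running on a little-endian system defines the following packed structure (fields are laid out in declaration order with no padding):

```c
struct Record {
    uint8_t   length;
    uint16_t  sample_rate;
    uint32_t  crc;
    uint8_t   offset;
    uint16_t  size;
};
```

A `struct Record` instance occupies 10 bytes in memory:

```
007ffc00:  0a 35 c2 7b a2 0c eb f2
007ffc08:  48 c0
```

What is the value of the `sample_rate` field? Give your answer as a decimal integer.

`sample_rate` follows `length` (1 byte), so it starts at byte offset 1 and occupies 2 bytes.
Bytes at offsets 1..2: 35 C2.
Little-endian: lowest address holds the least-significant byte.
Reassemble most-significant byte first: C2 35 → 0xC235.
0xC235 = 49717.

49717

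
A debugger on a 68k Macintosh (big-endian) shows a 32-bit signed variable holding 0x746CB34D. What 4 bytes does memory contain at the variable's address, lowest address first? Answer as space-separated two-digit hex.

74 6C B3 4D

Split into bytes (most-significant first): 74 6C B3 4D.
Big-endian: lowest address holds the most-significant byte.
So the memory order matches the most-significant-first order: 74 6C B3 4D.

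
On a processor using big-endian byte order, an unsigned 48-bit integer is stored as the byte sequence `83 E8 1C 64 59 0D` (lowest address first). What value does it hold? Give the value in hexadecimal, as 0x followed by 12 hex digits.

Big-endian stores the most-significant byte at the lowest address.
The bytes are already most-significant first: 0x83E81C64590D.

0x83E81C64590D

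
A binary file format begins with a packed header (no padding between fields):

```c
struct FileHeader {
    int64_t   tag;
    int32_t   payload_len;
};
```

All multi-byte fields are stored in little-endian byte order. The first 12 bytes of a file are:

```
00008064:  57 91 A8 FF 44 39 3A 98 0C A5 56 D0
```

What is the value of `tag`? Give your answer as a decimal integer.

-7477601262785490601

`tag` is the first field, at byte offset 0, occupying 8 bytes.
Bytes at offsets 0..7: 57 91 A8 FF 44 39 3A 98.
Little-endian: lowest address holds the least-significant byte.
Reassemble most-significant byte first: 98 3A 39 44 FF A8 91 57 → 0x983A3944FFA89157.
Top bit is set, so as a signed 64-bit value this is 0x983A3944FFA89157 − 2^64 = -7477601262785490601.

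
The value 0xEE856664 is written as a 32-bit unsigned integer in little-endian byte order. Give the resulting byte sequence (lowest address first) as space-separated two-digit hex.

Split into bytes (most-significant first): EE 85 66 64.
Little-endian stores the least-significant byte at the lowest address.
So at ascending addresses the bytes are 64 66 85 EE.

64 66 85 EE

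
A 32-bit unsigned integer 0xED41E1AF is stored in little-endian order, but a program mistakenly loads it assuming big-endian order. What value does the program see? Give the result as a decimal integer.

2950775277

Stored little-endian, the bytes at ascending addresses are AF E1 41 ED.
Read back as big-endian, the last byte is least significant, giving 0xAFE141ED.
0xAFE141ED = 2950775277.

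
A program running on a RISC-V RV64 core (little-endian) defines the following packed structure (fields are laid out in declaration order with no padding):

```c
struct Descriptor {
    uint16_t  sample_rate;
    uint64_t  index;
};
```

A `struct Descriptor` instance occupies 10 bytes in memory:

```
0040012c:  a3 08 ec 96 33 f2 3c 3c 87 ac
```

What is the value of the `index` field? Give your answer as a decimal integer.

12431971528838715116

`index` follows `sample_rate` (2 bytes), so it starts at byte offset 2 and occupies 8 bytes.
Bytes at offsets 2..9: EC 96 33 F2 3C 3C 87 AC.
Little-endian: lowest address holds the least-significant byte.
Reassemble most-significant byte first: AC 87 3C 3C F2 33 96 EC → 0xAC873C3CF23396EC.
0xAC873C3CF23396EC = 12431971528838715116.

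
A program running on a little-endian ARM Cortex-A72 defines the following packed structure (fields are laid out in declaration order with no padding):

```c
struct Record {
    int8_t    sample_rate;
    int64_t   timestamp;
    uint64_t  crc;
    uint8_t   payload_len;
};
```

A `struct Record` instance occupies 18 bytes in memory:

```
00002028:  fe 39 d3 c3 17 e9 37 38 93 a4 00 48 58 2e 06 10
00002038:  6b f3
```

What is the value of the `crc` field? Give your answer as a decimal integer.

7714672957805035684

`crc` follows `sample_rate` (1 B), `timestamp` (8 B), so it starts at offset 1 + 8 = 9 and occupies 8 bytes.
Bytes at offsets 9..16: A4 00 48 58 2E 06 10 6B.
In little-endian order the low byte comes first in memory.
Reassemble most-significant byte first: 6B 10 06 2E 58 48 00 A4 → 0x6B10062E584800A4.
0x6B10062E584800A4 = 7714672957805035684.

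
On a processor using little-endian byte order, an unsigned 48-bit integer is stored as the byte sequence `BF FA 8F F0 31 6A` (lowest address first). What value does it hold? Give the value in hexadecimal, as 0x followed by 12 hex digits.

0x6A31F08FFABF

In little-endian order the low byte comes first in memory.
Reassemble most-significant byte first: 6A 31 F0 8F FA BF → 0x6A31F08FFABF.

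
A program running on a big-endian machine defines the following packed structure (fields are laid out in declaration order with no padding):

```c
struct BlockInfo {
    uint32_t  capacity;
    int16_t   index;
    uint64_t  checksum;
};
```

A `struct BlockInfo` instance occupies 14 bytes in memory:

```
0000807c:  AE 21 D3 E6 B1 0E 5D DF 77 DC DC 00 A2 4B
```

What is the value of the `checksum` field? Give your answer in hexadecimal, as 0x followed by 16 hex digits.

0x5DDF77DCDC00A24B

`checksum` follows `capacity` (4 B), `index` (2 B), so it starts at offset 4 + 2 = 6 and occupies 8 bytes.
Bytes at offsets 6..13: 5D DF 77 DC DC 00 A2 4B.
Big-endian: lowest address holds the most-significant byte.
The bytes are already most-significant first: 0x5DDF77DCDC00A24B.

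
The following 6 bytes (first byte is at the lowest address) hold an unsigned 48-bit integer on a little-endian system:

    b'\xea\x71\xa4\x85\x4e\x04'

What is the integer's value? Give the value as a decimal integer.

4735296106986

Little-endian stores the least-significant byte at the lowest address.
Reassemble most-significant byte first: 04 4E 85 A4 71 EA → 0x044E85A471EA.
0x044E85A471EA = 4735296106986.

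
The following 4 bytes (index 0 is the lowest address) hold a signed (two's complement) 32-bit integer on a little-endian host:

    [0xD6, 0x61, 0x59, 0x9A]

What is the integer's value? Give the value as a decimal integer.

-1705418282

Little-endian stores the least-significant byte at the lowest address.
Reassemble most-significant byte first: 9A 59 61 D6 → 0x9A5961D6.
Top bit is set, so as a signed 32-bit value this is 0x9A5961D6 − 2^32 = -1705418282.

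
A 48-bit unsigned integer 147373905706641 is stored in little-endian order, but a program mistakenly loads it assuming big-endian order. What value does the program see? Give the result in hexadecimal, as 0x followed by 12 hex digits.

0x917E4C290986

147373905706641 in 48-bit hexadecimal is 0x8609294C7E91.
Stored little-endian, the bytes at ascending addresses are 91 7E 4C 29 09 86.
Read back as big-endian, the last byte is least significant, giving 0x917E4C290986.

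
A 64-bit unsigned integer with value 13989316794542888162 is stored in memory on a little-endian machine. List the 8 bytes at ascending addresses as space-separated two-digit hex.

13989316794542888162 in hexadecimal, padded to 64 bits, is 0xC22409818D2294E2.
Split into bytes (most-significant first): C2 24 09 81 8D 22 94 E2.
Little-endian stores the least-significant byte at the lowest address.
So at ascending addresses the bytes are E2 94 22 8D 81 09 24 C2.

E2 94 22 8D 81 09 24 C2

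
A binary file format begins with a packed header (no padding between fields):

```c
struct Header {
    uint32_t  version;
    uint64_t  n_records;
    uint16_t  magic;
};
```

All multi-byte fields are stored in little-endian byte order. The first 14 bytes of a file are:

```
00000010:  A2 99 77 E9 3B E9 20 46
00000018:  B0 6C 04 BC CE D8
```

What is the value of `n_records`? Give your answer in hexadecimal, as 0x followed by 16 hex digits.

`n_records` follows `version` (4 bytes), so it starts at byte offset 4 and occupies 8 bytes.
Bytes at offsets 4..11: 3B E9 20 46 B0 6C 04 BC.
Little-endian stores the least-significant byte at the lowest address.
Reassemble most-significant byte first: BC 04 6C B0 46 20 E9 3B → 0xBC046CB04620E93B.

0xBC046CB04620E93B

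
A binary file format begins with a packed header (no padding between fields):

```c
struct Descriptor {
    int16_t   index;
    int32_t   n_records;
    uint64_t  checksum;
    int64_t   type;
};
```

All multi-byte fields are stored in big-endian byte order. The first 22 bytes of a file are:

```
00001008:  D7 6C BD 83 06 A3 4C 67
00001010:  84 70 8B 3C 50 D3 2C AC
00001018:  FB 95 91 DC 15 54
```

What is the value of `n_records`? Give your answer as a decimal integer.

`n_records` follows `index` (2 bytes), so it starts at byte offset 2 and occupies 4 bytes.
Bytes at offsets 2..5: BD 83 06 A3.
Big-endian stores the most-significant byte at the lowest address.
The bytes are already most-significant first: 0xBD8306A3.
Top bit is set, so as a signed 32-bit value this is 0xBD8306A3 − 2^32 = -1115486557.

-1115486557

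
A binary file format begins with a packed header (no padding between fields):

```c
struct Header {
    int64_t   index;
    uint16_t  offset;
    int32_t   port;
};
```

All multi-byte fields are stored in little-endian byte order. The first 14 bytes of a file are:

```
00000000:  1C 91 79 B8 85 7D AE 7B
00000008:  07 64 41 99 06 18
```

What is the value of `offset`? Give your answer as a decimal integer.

`offset` follows `index` (8 bytes), so it starts at byte offset 8 and occupies 2 bytes.
Bytes at offsets 8..9: 07 64.
In little-endian order the low byte comes first in memory.
Reassemble most-significant byte first: 64 07 → 0x6407.
0x6407 = 25607.

25607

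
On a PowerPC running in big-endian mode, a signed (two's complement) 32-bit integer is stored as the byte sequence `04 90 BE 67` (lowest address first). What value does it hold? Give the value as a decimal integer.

76594791

Big-endian: lowest address holds the most-significant byte.
The bytes are already most-significant first: 0x0490BE67.
0x0490BE67 = 76594791.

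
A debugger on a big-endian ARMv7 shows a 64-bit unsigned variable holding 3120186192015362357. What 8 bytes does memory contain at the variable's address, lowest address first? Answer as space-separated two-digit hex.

2B 4D 20 CF 68 27 89 35

3120186192015362357 in hexadecimal, padded to 64 bits, is 0x2B4D20CF68278935.
Split into bytes (most-significant first): 2B 4D 20 CF 68 27 89 35.
In big-endian order the high byte comes first in memory.
So the memory order matches the most-significant-first order: 2B 4D 20 CF 68 27 89 35.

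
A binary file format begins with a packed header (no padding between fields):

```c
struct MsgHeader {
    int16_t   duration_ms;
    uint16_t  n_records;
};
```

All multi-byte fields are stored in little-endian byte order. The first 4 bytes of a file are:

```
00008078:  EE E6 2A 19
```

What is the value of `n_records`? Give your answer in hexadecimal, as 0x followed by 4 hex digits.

0x192A

`n_records` follows `duration_ms` (2 bytes), so it starts at byte offset 2 and occupies 2 bytes.
Bytes at offsets 2..3: 2A 19.
Little-endian stores the least-significant byte at the lowest address.
Reassemble most-significant byte first: 19 2A → 0x192A.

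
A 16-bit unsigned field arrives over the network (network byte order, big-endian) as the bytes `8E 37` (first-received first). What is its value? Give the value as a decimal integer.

Big-endian stores the most-significant byte at the lowest address.
The bytes are already most-significant first: 0x8E37.
0x8E37 = 36407.

36407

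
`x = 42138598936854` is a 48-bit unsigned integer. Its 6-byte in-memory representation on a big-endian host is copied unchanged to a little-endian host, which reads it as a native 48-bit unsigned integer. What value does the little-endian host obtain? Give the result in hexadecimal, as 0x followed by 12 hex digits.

42138598936854 in 48-bit hexadecimal is 0x265328389116.
Stored big-endian, the bytes at ascending addresses are 26 53 28 38 91 16.
Read back as little-endian, the first byte is least significant, giving 0x169138285326.

0x169138285326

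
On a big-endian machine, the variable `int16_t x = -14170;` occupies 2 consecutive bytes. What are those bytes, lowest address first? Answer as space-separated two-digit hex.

C8 A6

Two's complement of -14170 in 16 bits: 14170 = 0x375A; invert → 0xC8A5; add 1 → 0xC8A6.
Split into bytes (most-significant first): C8 A6.
Big-endian: lowest address holds the most-significant byte.
So the memory order matches the most-significant-first order: C8 A6.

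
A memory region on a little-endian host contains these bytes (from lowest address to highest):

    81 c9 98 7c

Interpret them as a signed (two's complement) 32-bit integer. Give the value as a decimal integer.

Little-endian: lowest address holds the least-significant byte.
Reassemble most-significant byte first: 7C 98 C9 81 → 0x7C98C981.
0x7C98C981 = 2090387841.

2090387841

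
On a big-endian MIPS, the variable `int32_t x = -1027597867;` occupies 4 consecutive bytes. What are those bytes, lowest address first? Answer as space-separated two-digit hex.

Two's complement of -1027597867 in 32 bits: 1027597867 = 0x3D3FE62B; invert → 0xC2C019D4; add 1 → 0xC2C019D5.
Split into bytes (most-significant first): C2 C0 19 D5.
In big-endian order the high byte comes first in memory.
So the memory order matches the most-significant-first order: C2 C0 19 D5.

C2 C0 19 D5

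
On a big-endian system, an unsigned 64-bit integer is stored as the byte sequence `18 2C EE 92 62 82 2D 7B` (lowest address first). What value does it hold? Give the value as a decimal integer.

1742029468370873723

Big-endian: lowest address holds the most-significant byte.
The bytes are already most-significant first: 0x182CEE9262822D7B.
0x182CEE9262822D7B = 1742029468370873723.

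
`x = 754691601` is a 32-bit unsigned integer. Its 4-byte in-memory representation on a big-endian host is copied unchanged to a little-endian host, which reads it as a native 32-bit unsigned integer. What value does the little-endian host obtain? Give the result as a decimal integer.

754691601 in 32-bit hexadecimal is 0x2CFBAE11.
Stored big-endian, the bytes at ascending addresses are 2C FB AE 11.
Read back as little-endian, the first byte is least significant, giving 0x11AEFB2C.
0x11AEFB2C = 296680236.

296680236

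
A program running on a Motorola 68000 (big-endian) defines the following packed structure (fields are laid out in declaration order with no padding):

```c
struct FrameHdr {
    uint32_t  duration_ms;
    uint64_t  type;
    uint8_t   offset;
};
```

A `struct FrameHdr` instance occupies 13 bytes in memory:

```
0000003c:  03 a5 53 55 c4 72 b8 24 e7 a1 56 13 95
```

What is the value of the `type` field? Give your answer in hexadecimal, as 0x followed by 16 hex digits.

`type` follows `duration_ms` (4 bytes), so it starts at byte offset 4 and occupies 8 bytes.
Bytes at offsets 4..11: C4 72 B8 24 E7 A1 56 13.
Big-endian stores the most-significant byte at the lowest address.
The bytes are already most-significant first: 0xC472B824E7A15613.

0xC472B824E7A15613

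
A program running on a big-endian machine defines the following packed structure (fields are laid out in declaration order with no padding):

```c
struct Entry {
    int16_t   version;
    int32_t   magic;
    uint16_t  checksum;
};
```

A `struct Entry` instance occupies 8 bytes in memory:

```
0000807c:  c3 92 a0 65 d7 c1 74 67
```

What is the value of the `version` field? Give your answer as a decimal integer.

`version` is the first field, at byte offset 0, occupying 2 bytes.
Bytes at offsets 0..1: C3 92.
In big-endian order the high byte comes first in memory.
The bytes are already most-significant first: 0xC392.
Top bit is set, so as a signed 16-bit value this is 0xC392 − 2^16 = -15470.

-15470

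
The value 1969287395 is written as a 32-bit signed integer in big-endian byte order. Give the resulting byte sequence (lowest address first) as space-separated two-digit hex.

1969287395 in hexadecimal, padded to 32 bits, is 0x7560F0E3.
Split into bytes (most-significant first): 75 60 F0 E3.
Big-endian stores the most-significant byte at the lowest address.
So the memory order matches the most-significant-first order: 75 60 F0 E3.

75 60 F0 E3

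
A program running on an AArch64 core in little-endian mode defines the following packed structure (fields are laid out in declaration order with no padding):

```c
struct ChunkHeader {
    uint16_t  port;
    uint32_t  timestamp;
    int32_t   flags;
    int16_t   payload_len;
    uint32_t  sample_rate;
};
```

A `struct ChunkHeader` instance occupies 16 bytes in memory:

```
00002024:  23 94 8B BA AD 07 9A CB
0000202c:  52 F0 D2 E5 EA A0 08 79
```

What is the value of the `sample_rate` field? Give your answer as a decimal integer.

2030608618

`sample_rate` follows `port` (2 B), `timestamp` (4 B), `flags` (4 B), `payload_len` (2 B), so it starts at offset 2 + 4 + 4 + 2 = 12 and occupies 4 bytes.
Bytes at offsets 12..15: EA A0 08 79.
In little-endian order the low byte comes first in memory.
Reassemble most-significant byte first: 79 08 A0 EA → 0x7908A0EA.
0x7908A0EA = 2030608618.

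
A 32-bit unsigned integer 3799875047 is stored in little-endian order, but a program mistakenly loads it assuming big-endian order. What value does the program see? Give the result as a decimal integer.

3883761122

3799875047 in 32-bit hexadecimal is 0xE27D7DE7.
Stored little-endian, the bytes at ascending addresses are E7 7D 7D E2.
Read back as big-endian, the last byte is least significant, giving 0xE77D7DE2.
0xE77D7DE2 = 3883761122.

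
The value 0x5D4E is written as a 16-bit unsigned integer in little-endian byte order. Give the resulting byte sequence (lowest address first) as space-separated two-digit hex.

4E 5D

Split into bytes (most-significant first): 5D 4E.
In little-endian order the low byte comes first in memory.
So at ascending addresses the bytes are 4E 5D.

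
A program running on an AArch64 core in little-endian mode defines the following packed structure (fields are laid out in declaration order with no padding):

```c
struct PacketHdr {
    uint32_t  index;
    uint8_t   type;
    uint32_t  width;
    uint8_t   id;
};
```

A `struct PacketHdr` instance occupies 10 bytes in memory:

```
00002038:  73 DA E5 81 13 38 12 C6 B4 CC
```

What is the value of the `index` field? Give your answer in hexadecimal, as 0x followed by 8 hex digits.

0x81E5DA73

`index` is the first field, at byte offset 0, occupying 4 bytes.
Bytes at offsets 0..3: 73 DA E5 81.
Little-endian stores the least-significant byte at the lowest address.
Reassemble most-significant byte first: 81 E5 DA 73 → 0x81E5DA73.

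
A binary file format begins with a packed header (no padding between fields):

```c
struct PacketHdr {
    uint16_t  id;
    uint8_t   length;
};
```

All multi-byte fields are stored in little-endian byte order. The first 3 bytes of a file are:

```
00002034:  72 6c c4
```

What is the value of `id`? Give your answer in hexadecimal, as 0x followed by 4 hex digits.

0x6C72

`id` is the first field, at byte offset 0, occupying 2 bytes.
Bytes at offsets 0..1: 72 6C.
Little-endian stores the least-significant byte at the lowest address.
Reassemble most-significant byte first: 6C 72 → 0x6C72.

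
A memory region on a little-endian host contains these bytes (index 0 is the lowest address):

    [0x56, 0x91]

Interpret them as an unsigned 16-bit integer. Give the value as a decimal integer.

37206

Little-endian: lowest address holds the least-significant byte.
Reassemble most-significant byte first: 91 56 → 0x9156.
0x9156 = 37206.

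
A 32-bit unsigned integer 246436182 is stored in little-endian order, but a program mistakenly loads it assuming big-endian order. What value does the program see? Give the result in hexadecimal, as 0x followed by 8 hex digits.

0x5651B00E

246436182 in 32-bit hexadecimal is 0x0EB05156.
Stored little-endian, the bytes at ascending addresses are 56 51 B0 0E.
Read back as big-endian, the last byte is least significant, giving 0x5651B00E.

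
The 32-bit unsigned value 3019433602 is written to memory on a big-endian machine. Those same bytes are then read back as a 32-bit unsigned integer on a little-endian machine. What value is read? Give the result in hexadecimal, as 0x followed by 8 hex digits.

3019433602 in 32-bit hexadecimal is 0xB3F8E682.
Stored big-endian, the bytes at ascending addresses are B3 F8 E6 82.
Read back as little-endian, the first byte is least significant, giving 0x82E6F8B3.

0x82E6F8B3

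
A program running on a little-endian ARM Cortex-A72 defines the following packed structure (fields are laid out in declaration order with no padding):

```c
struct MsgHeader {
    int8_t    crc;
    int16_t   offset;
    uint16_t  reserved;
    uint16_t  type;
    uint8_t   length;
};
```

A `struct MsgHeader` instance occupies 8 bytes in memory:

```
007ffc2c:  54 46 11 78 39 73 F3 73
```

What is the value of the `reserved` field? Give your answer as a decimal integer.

14712

`reserved` follows `crc` (1 B), `offset` (2 B), so it starts at offset 1 + 2 = 3 and occupies 2 bytes.
Bytes at offsets 3..4: 78 39.
Little-endian stores the least-significant byte at the lowest address.
Reassemble most-significant byte first: 39 78 → 0x3978.
0x3978 = 14712.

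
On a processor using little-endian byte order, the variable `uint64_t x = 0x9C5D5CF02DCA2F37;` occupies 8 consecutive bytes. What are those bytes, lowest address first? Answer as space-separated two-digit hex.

37 2F CA 2D F0 5C 5D 9C

Split into bytes (most-significant first): 9C 5D 5C F0 2D CA 2F 37.
Little-endian stores the least-significant byte at the lowest address.
So at ascending addresses the bytes are 37 2F CA 2D F0 5C 5D 9C.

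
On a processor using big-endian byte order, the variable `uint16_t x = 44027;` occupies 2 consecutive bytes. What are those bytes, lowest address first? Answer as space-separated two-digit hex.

44027 in hexadecimal, padded to 16 bits, is 0xABFB.
Split into bytes (most-significant first): AB FB.
Big-endian stores the most-significant byte at the lowest address.
So the memory order matches the most-significant-first order: AB FB.

AB FB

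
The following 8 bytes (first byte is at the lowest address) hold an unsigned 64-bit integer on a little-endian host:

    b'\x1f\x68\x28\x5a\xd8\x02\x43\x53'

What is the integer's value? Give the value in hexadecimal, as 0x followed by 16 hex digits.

Little-endian: lowest address holds the least-significant byte.
Reassemble most-significant byte first: 53 43 02 D8 5A 28 68 1F → 0x534302D85A28681F.

0x534302D85A28681F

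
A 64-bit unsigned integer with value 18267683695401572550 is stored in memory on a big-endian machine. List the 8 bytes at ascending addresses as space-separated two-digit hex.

FD 83 D9 88 DD 9B 18 C6

18267683695401572550 in hexadecimal, padded to 64 bits, is 0xFD83D988DD9B18C6.
Split into bytes (most-significant first): FD 83 D9 88 DD 9B 18 C6.
Big-endian stores the most-significant byte at the lowest address.
So the memory order matches the most-significant-first order: FD 83 D9 88 DD 9B 18 C6.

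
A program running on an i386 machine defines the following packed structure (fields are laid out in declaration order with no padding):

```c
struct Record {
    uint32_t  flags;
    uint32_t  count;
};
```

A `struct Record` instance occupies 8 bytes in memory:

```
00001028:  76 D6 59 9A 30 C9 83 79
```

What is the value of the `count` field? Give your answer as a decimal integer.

`count` follows `flags` (4 bytes), so it starts at byte offset 4 and occupies 4 bytes.
Bytes at offsets 4..7: 30 C9 83 79.
In little-endian order the low byte comes first in memory.
Reassemble most-significant byte first: 79 83 C9 30 → 0x7983C930.
0x7983C930 = 2038679856.

2038679856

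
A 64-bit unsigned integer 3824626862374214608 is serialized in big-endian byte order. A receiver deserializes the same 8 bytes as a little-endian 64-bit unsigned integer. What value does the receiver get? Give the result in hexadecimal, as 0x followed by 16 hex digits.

0xD05B3B1ADECD1335

3824626862374214608 in 64-bit hexadecimal is 0x3513CDDE1A3B5BD0.
Stored big-endian, the bytes at ascending addresses are 35 13 CD DE 1A 3B 5B D0.
Read back as little-endian, the first byte is least significant, giving 0xD05B3B1ADECD1335.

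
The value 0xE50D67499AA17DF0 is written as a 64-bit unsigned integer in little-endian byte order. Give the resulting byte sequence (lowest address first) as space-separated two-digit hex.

Split into bytes (most-significant first): E5 0D 67 49 9A A1 7D F0.
Little-endian stores the least-significant byte at the lowest address.
So at ascending addresses the bytes are F0 7D A1 9A 49 67 0D E5.

F0 7D A1 9A 49 67 0D E5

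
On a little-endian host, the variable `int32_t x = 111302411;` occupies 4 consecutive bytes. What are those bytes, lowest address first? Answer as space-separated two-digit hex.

0B 57 A2 06

111302411 in hexadecimal, padded to 32 bits, is 0x06A2570B.
Split into bytes (most-significant first): 06 A2 57 0B.
Little-endian stores the least-significant byte at the lowest address.
So at ascending addresses the bytes are 0B 57 A2 06.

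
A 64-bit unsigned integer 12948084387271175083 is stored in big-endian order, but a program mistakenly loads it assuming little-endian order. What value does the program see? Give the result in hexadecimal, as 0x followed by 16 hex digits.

0xAB6B14F925D6B0B3

12948084387271175083 in 64-bit hexadecimal is 0xB3B0D625F9146BAB.
Stored big-endian, the bytes at ascending addresses are B3 B0 D6 25 F9 14 6B AB.
Read back as little-endian, the first byte is least significant, giving 0xAB6B14F925D6B0B3.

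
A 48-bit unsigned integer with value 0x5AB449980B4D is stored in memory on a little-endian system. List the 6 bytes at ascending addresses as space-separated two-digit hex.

Split into bytes (most-significant first): 5A B4 49 98 0B 4D.
Little-endian stores the least-significant byte at the lowest address.
So at ascending addresses the bytes are 4D 0B 98 49 B4 5A.

4D 0B 98 49 B4 5A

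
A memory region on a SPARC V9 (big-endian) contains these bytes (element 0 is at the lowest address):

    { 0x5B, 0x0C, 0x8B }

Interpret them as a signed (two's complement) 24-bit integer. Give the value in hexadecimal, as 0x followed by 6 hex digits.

Big-endian stores the most-significant byte at the lowest address.
The bytes are already most-significant first: 0x5B0C8B.

0x5B0C8B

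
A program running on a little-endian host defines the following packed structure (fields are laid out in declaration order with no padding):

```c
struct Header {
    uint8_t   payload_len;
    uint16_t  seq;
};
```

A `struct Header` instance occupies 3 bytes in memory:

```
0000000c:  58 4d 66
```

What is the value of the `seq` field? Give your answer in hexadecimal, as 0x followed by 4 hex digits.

0x664D

`seq` follows `payload_len` (1 byte), so it starts at byte offset 1 and occupies 2 bytes.
Bytes at offsets 1..2: 4D 66.
Little-endian stores the least-significant byte at the lowest address.
Reassemble most-significant byte first: 66 4D → 0x664D.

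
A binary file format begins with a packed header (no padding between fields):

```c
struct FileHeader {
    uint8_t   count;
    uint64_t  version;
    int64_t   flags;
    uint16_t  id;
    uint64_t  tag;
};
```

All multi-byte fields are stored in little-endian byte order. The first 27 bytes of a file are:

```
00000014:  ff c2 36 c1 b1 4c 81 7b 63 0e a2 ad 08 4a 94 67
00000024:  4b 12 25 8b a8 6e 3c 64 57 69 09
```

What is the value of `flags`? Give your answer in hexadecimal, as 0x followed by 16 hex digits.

0x4B67944A08ADA20E

`flags` follows `count` (1 B), `version` (8 B), so it starts at offset 1 + 8 = 9 and occupies 8 bytes.
Bytes at offsets 9..16: 0E A2 AD 08 4A 94 67 4B.
Little-endian stores the least-significant byte at the lowest address.
Reassemble most-significant byte first: 4B 67 94 4A 08 AD A2 0E → 0x4B67944A08ADA20E.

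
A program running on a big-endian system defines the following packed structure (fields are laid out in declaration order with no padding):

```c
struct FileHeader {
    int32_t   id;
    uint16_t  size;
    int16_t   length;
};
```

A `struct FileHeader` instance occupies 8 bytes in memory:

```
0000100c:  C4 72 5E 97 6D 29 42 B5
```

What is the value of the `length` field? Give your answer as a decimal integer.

17077

`length` follows `id` (4 B), `size` (2 B), so it starts at offset 4 + 2 = 6 and occupies 2 bytes.
Bytes at offsets 6..7: 42 B5.
Big-endian: lowest address holds the most-significant byte.
The bytes are already most-significant first: 0x42B5.
0x42B5 = 17077.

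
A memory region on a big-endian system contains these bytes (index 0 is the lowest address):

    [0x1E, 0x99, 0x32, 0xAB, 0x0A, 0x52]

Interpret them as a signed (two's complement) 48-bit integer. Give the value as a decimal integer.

Big-endian: lowest address holds the most-significant byte.
The bytes are already most-significant first: 0x1E9932AB0A52.
0x1E9932AB0A52 = 33643328899666.

33643328899666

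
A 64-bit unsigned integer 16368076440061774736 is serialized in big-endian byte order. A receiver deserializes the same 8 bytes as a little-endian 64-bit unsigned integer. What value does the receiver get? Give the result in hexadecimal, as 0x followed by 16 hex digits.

16368076440061774736 in 64-bit hexadecimal is 0xE32716CCEA528B90.
Stored big-endian, the bytes at ascending addresses are E3 27 16 CC EA 52 8B 90.
Read back as little-endian, the first byte is least significant, giving 0x908B52EACC1627E3.

0x908B52EACC1627E3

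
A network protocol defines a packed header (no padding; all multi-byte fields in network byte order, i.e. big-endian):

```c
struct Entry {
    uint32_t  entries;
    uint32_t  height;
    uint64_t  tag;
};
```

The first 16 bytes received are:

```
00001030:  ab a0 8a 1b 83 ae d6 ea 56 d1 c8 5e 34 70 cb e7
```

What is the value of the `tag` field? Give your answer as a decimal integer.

`tag` follows `entries` (4 B), `height` (4 B), so it starts at offset 4 + 4 = 8 and occupies 8 bytes.
Bytes at offsets 8..15: 56 D1 C8 5E 34 70 CB E7.
Big-endian stores the most-significant byte at the lowest address.
The bytes are already most-significant first: 0x56D1C85E3470CBE7.
0x56D1C85E3470CBE7 = 6256001664326618087.

6256001664326618087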